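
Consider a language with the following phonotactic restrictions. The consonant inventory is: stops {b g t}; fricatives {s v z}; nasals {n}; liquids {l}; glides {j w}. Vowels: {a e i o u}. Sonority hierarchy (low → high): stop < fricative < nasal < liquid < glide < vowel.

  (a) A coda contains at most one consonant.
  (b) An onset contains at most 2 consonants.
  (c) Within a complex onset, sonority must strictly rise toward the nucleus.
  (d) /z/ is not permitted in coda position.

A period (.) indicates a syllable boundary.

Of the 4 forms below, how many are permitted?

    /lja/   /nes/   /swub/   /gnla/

3

/lja/ — σ1 onset /lj/ (4→5 rises), coda /∅/ ok → permitted
/nes/ — σ1 onset /n/, coda /s/ ok → permitted
/swub/ — σ1 onset /sw/ (2→5 rises), coda /b/ ok → permitted
/gnla/ — violates constraint (b): syllable 1 onset /gnl/ has 3 consonants (> 2) → not permitted
Permitted: /lja/, /nes/, /swub/ → 3.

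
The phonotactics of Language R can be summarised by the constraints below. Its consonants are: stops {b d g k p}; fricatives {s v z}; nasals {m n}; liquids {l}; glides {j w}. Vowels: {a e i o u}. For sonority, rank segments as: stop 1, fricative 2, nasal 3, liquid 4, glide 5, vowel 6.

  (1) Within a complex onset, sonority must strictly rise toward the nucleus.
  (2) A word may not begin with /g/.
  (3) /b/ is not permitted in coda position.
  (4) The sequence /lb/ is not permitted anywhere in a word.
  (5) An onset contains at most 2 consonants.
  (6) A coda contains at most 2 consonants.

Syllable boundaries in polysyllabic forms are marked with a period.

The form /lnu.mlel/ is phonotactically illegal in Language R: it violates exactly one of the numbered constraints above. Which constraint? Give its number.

/lnu.mlel/: syllable 1 onset /ln/: /l/ (liquid, 4) → /n/ (nasal, 3) does not rise.
This is a violation of constraint 1: "Within a complex onset, sonority must strictly rise toward the nucleus."
The remaining constraints (2, 3, 4, 5, 6) are satisfied.

1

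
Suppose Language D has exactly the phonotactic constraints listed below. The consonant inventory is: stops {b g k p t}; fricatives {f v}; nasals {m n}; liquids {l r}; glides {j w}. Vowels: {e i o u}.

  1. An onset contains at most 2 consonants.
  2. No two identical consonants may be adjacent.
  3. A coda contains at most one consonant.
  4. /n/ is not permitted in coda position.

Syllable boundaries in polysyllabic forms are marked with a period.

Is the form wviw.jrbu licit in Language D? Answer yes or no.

no

wviw.jrbu — violates constraint 1: syllable 2 onset /jrb/ has 3 consonants (> 2) → illicit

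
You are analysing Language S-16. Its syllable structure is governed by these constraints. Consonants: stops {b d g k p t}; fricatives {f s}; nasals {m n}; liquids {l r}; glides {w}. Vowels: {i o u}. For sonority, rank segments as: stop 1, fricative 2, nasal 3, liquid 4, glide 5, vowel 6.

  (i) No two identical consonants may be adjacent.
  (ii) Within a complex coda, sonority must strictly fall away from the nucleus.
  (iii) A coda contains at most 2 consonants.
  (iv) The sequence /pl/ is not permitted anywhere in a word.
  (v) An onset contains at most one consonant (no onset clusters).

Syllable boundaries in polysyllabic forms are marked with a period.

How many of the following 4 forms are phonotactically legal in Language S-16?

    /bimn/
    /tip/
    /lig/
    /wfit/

2

/bimn/ — violates constraint (ii): syllable 1 coda /mn/: /m/ (nasal, 3) → /n/ (nasal, 3) does not fall → phonotactically illegal
/tip/ — σ1 onset /t/, coda /p/ ok → phonotactically legal
/lig/ — σ1 onset /l/, coda /g/ ok → phonotactically legal
/wfit/ — violates constraint (v): syllable 1 onset /wf/ has 2 consonants (> 1) → phonotactically illegal
Phonotactically legal: /tip/, /lig/ → 2.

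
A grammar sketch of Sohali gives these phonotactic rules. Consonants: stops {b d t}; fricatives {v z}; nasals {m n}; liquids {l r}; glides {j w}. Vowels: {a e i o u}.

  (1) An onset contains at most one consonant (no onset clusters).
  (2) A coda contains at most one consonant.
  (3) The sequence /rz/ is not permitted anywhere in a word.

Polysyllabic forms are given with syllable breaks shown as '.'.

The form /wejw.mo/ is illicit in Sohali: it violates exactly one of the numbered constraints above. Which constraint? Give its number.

2

/wejw.mo/: syllable 1 coda /jw/ has 2 consonants (> 1).
This is a violation of constraint 2: "A coda contains at most one consonant."
The remaining constraints (1, 3) are satisfied.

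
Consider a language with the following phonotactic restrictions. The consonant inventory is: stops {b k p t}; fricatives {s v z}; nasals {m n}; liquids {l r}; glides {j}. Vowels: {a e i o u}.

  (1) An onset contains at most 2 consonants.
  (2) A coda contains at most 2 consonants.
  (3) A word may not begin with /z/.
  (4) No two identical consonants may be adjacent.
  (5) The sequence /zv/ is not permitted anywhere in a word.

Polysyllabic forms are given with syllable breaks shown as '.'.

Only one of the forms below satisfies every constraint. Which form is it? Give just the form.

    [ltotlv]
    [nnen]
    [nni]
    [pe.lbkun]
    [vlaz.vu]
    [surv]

[ltotlv] — violates constraint 2: syllable 1 coda /tlv/ has 3 consonants (> 2) → phonotactically illegal
[nnen] — violates constraint 4: adjacent identical consonants /nn/ → phonotactically illegal
[nni] — violates constraint 4: adjacent identical consonants /nn/ → phonotactically illegal
[pe.lbkun] — violates constraint 1: syllable 2 onset /lbk/ has 3 consonants (> 2) → phonotactically illegal
[vlaz.vu] — violates constraint 5: contains banned sequence /zv/ → phonotactically illegal
[surv] — σ1 onset /s/, coda /rv/ (2C) ok → phonotactically legal

[surv]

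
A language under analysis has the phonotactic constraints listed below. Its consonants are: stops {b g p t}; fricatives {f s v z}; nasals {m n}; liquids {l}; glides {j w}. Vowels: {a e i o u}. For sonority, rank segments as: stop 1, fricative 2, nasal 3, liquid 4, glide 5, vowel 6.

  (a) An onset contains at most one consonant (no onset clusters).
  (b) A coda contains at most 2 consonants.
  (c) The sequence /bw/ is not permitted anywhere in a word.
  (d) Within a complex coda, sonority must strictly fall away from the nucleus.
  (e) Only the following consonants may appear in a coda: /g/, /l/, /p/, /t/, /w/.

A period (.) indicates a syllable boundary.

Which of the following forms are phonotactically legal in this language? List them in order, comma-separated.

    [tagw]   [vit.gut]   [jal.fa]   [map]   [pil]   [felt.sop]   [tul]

[vit.gut], [jal.fa], [map], [pil], [felt.sop], [tul]

[tagw] — violates constraint (d): syllable 1 coda /gw/: /g/ (stop, 1) → /w/ (glide, 5) does not fall → phonotactically illegal
[vit.gut] — σ1 onset /v/, coda /t/ ok; σ2 onset /g/, coda /t/ ok → phonotactically legal
[jal.fa] — σ1 onset /j/, coda /l/ ok; σ2 onset /f/, coda /∅/ ok → phonotactically legal
[map] — σ1 onset /m/, coda /p/ ok → phonotactically legal
[pil] — σ1 onset /p/, coda /l/ ok → phonotactically legal
[felt.sop] — σ1 onset /f/, coda /lt/ (4→1 falls) ok; σ2 onset /s/, coda /p/ ok → phonotactically legal
[tul] — σ1 onset /t/, coda /l/ ok → phonotactically legal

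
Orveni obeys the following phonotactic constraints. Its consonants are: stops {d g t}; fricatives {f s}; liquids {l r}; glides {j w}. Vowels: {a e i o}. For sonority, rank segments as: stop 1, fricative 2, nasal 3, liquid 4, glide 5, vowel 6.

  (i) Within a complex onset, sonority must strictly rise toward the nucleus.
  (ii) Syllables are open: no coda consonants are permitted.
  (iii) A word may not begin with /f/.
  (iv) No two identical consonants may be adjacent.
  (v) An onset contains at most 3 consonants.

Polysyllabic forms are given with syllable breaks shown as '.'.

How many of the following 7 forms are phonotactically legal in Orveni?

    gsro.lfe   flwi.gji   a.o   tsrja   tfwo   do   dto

3

gsro.lfe — violates constraint (i): syllable 2 onset /lf/: /l/ (liquid, 4) → /f/ (fricative, 2) does not rise → phonotactically illegal
flwi.gji — violates constraint (iii): word begins with /f/ → phonotactically illegal
a.o — σ1 onset /∅/, coda /∅/ ok; σ2 onset /∅/, coda /∅/ ok → phonotactically legal
tsrja — violates constraint (v): syllable 1 onset /tsrj/ has 4 consonants (> 3) → phonotactically illegal
tfwo — σ1 onset /tfw/ (1→2→5 rises), coda /∅/ ok → phonotactically legal
do — σ1 onset /d/, coda /∅/ ok → phonotactically legal
dto — violates constraint (i): syllable 1 onset /dt/: /d/ (stop, 1) → /t/ (stop, 1) does not rise → phonotactically illegal
Phonotactically legal: a.o, tfwo, do → 3.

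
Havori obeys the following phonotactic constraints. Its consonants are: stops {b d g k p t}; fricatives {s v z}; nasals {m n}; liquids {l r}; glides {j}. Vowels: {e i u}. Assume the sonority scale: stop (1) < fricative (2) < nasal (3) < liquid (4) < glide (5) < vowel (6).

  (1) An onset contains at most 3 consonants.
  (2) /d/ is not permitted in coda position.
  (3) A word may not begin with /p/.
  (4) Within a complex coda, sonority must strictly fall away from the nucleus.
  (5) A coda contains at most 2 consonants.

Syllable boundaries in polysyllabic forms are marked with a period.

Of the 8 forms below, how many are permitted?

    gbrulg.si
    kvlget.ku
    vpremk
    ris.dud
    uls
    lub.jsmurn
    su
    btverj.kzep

5

gbrulg.si — σ1 onset /gbr/ (3C), coda /lg/ (4→1 falls) ok; σ2 onset /s/, coda /∅/ ok → permitted
kvlget.ku — violates constraint 1: syllable 1 onset /kvlg/ has 4 consonants (> 3) → not permitted
vpremk — σ1 onset /vpr/ (3C), coda /mk/ (3→1 falls) ok → permitted
ris.dud — violates constraint 2: syllable 2 coda contains /d/ → not permitted
uls — σ1 onset /∅/, coda /ls/ (4→2 falls) ok → permitted
lub.jsmurn — σ1 onset /l/, coda /b/ ok; σ2 onset /jsm/ (3C), coda /rn/ (4→3 falls) ok → permitted
su — σ1 onset /s/, coda /∅/ ok → permitted
btverj.kzep — violates constraint 4: syllable 1 coda /rj/: /r/ (liquid, 4) → /j/ (glide, 5) does not fall → not permitted
Permitted: gbrulg.si, vpremk, uls, lub.jsmurn, su → 5.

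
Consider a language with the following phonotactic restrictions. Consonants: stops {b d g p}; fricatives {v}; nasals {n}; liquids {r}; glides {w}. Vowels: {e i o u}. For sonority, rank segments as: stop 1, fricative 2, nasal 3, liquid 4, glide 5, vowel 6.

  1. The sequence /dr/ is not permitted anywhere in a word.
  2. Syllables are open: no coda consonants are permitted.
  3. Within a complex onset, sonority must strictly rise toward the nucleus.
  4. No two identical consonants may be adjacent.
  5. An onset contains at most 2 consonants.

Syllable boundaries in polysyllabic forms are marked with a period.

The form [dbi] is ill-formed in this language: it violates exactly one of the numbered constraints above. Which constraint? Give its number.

[dbi]: syllable 1 onset /db/: /d/ (stop, 1) → /b/ (stop, 1) does not rise.
This is a violation of constraint 3: "Within a complex onset, sonority must strictly rise toward the nucleus."
The remaining constraints (1, 2, 4, 5) are satisfied.

3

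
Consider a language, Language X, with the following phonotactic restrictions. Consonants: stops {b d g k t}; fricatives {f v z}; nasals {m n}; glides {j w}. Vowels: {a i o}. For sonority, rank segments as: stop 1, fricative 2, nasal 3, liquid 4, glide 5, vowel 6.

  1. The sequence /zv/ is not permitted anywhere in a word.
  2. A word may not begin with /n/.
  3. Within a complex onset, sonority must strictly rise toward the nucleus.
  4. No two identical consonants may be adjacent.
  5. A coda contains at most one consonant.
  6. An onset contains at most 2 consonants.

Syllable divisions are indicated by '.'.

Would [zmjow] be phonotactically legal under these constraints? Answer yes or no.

no

[zmjow] — violates constraint 6: syllable 1 onset /zmj/ has 3 consonants (> 2) → phonotactically illegal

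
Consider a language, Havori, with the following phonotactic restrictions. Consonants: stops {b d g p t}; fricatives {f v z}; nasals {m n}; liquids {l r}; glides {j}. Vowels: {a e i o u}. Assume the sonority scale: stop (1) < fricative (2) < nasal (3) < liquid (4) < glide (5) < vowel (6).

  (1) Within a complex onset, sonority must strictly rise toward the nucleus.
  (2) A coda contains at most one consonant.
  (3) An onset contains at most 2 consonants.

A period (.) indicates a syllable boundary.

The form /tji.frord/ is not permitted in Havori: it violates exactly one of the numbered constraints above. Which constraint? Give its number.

2

/tji.frord/: syllable 2 coda /rd/ has 2 consonants (> 1).
This is a violation of constraint 2: "A coda contains at most one consonant."
The remaining constraints (1, 3) are satisfied.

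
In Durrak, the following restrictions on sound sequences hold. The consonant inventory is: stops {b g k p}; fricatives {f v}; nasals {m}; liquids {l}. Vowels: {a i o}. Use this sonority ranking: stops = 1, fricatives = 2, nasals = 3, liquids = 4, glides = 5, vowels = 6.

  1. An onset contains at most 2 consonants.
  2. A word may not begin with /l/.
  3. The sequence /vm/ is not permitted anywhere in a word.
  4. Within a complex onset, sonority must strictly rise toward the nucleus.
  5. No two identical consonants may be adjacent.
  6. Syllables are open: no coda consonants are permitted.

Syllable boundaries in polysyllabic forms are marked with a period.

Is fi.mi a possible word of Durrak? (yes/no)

yes

fi.mi — σ1 onset /f/, coda /∅/ ok; σ2 onset /m/, coda /∅/ ok → well-formed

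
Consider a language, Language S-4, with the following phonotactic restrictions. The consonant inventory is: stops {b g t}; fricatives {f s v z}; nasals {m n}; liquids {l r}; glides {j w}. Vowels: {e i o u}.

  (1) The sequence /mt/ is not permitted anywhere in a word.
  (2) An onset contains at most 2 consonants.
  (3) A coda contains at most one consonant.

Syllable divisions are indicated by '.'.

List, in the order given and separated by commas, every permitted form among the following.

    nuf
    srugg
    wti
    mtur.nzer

nuf — σ1 onset /n/, coda /f/ ok → permitted
srugg — violates constraint 3: syllable 1 coda /gg/ has 2 consonants (> 1) → not permitted
wti — σ1 onset /wt/ (2C), coda /∅/ ok → permitted
mtur.nzer — violates constraint 1: contains banned sequence /mt/ → not permitted

nuf, wti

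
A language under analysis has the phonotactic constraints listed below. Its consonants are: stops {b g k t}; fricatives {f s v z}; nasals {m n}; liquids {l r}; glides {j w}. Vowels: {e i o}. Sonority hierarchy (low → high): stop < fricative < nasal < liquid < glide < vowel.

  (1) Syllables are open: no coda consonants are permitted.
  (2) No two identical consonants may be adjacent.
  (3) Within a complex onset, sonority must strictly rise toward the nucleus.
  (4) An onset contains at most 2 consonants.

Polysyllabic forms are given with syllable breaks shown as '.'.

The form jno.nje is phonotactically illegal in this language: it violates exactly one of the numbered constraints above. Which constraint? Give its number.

3

jno.nje: syllable 1 onset /jn/: /j/ (glide, 5) → /n/ (nasal, 3) does not rise.
This is a violation of constraint 3: "Within a complex onset, sonority must strictly rise toward the nucleus."
The remaining constraints (1, 2, 4) are satisfied.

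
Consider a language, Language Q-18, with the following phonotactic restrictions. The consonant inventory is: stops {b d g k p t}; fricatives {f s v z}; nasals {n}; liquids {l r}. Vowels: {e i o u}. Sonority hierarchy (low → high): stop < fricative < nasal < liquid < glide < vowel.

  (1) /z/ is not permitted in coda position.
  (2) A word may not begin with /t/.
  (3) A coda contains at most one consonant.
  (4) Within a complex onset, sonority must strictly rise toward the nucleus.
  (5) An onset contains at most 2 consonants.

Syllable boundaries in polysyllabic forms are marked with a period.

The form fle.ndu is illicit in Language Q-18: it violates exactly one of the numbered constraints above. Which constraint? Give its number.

fle.ndu: syllable 2 onset /nd/: /n/ (nasal, 3) → /d/ (stop, 1) does not rise.
This is a violation of constraint 4: "Within a complex onset, sonority must strictly rise toward the nucleus."
The remaining constraints (1, 2, 3, 5) are satisfied.

4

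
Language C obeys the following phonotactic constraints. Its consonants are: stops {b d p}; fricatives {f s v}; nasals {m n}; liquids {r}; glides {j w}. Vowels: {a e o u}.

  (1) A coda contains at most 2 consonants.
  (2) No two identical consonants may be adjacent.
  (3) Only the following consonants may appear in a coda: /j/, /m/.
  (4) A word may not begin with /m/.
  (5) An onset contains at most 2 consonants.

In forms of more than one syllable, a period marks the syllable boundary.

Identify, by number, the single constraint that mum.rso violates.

4

mum.rso: word begins with /m/.
This is a violation of constraint 4: "A word may not begin with /m/."
The remaining constraints (1, 2, 3, 5) are satisfied.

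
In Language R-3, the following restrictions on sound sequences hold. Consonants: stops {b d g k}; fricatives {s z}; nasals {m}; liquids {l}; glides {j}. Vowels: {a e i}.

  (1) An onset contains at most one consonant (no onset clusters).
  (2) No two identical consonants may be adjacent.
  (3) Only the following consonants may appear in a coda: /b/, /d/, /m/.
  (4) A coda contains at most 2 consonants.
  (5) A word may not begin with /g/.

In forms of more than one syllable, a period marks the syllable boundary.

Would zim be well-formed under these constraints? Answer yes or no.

zim — σ1 onset /z/, coda /m/ ok → well-formed

yes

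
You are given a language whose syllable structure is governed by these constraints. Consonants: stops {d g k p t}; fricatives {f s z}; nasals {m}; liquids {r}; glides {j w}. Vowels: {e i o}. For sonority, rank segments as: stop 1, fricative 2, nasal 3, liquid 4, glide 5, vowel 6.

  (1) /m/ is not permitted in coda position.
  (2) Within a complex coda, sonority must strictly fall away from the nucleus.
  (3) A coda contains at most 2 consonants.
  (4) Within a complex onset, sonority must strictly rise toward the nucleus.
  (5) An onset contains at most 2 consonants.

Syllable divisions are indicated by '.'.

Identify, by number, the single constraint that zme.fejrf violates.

zme.fejrf: syllable 2 coda /jrf/ has 3 consonants (> 2).
This is a violation of constraint 3: "A coda contains at most 2 consonants."
The remaining constraints (1, 2, 4, 5) are satisfied.

3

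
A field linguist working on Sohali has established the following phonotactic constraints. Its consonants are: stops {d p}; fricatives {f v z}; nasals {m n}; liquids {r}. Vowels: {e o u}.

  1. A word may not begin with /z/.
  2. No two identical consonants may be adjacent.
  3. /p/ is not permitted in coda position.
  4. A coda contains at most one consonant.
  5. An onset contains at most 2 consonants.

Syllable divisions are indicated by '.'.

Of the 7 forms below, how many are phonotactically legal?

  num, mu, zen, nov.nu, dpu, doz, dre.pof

num — σ1 onset /n/, coda /m/ ok → phonotactically legal
mu — σ1 onset /m/, coda /∅/ ok → phonotactically legal
zen — violates constraint 1: word begins with /z/ → phonotactically illegal
nov.nu — σ1 onset /n/, coda /v/ ok; σ2 onset /n/, coda /∅/ ok → phonotactically legal
dpu — σ1 onset /dp/ (2C), coda /∅/ ok → phonotactically legal
doz — σ1 onset /d/, coda /z/ ok → phonotactically legal
dre.pof — σ1 onset /dr/ (2C), coda /∅/ ok; σ2 onset /p/, coda /f/ ok → phonotactically legal
Phonotactically legal: num, mu, nov.nu, dpu, doz, dre.pof → 6.

6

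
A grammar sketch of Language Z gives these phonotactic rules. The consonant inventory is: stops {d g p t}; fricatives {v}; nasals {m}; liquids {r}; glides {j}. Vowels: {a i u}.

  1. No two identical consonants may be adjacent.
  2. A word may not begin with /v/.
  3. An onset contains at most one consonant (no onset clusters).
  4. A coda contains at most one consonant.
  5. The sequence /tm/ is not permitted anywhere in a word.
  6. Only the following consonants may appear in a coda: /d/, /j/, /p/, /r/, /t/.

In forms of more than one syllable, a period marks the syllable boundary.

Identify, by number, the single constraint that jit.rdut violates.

jit.rdut: syllable 2 onset /rd/ has 2 consonants (> 1).
This is a violation of constraint 3: "An onset contains at most one consonant (no onset clusters)."
The remaining constraints (1, 2, 4, 5, 6) are satisfied.

3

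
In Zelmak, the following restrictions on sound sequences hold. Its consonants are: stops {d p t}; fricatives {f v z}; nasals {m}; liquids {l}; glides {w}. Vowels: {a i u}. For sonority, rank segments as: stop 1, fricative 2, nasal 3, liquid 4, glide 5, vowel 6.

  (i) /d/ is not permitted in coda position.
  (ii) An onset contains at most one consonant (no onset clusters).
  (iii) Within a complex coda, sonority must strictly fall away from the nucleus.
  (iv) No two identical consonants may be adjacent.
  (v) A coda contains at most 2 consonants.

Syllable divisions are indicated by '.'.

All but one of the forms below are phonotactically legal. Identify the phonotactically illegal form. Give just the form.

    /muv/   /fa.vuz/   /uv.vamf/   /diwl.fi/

/muv/ — σ1 onset /m/, coda /v/ ok → phonotactically legal
/fa.vuz/ — σ1 onset /f/, coda /∅/ ok; σ2 onset /v/, coda /z/ ok → phonotactically legal
/uv.vamf/ — violates constraint (iv): adjacent identical consonants /vv/ → phonotactically illegal
/diwl.fi/ — σ1 onset /d/, coda /wl/ (5→4 falls) ok; σ2 onset /f/, coda /∅/ ok → phonotactically legal

/uv.vamf/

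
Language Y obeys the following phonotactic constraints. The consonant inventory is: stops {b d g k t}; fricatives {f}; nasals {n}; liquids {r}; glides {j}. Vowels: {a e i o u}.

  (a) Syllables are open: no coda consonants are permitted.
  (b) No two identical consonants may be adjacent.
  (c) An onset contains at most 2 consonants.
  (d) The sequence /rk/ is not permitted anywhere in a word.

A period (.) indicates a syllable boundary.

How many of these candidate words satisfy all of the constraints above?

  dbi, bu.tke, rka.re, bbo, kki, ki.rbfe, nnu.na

dbi — σ1 onset /db/ (2C), coda /∅/ ok → well-formed
bu.tke — σ1 onset /b/, coda /∅/ ok; σ2 onset /tk/ (2C), coda /∅/ ok → well-formed
rka.re — violates constraint (d): contains banned sequence /rk/ → ill-formed
bbo — violates constraint (b): adjacent identical consonants /bb/ → ill-formed
kki — violates constraint (b): adjacent identical consonants /kk/ → ill-formed
ki.rbfe — violates constraint (c): syllable 2 onset /rbf/ has 3 consonants (> 2) → ill-formed
nnu.na — violates constraint (b): adjacent identical consonants /nn/ → ill-formed
Well-formed: dbi, bu.tke → 2.

2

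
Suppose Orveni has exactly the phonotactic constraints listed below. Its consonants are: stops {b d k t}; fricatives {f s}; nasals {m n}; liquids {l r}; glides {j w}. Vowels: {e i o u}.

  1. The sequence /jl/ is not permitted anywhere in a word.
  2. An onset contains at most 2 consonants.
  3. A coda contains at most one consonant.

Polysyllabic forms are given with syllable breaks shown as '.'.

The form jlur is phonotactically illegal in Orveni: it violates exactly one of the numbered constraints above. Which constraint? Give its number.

jlur: contains banned sequence /jl/.
This is a violation of constraint 1: "The sequence /jl/ is not permitted anywhere in a word."
The remaining constraints (2, 3) are satisfied.

1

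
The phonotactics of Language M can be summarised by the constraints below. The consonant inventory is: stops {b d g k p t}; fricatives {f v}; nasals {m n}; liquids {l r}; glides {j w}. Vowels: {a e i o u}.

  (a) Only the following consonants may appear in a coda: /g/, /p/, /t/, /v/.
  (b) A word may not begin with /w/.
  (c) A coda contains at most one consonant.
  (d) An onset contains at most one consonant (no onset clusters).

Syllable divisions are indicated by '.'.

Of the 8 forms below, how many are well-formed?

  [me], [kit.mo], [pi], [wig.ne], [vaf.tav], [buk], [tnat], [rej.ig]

[me] — σ1 onset /m/, coda /∅/ ok → well-formed
[kit.mo] — σ1 onset /k/, coda /t/ ok; σ2 onset /m/, coda /∅/ ok → well-formed
[pi] — σ1 onset /p/, coda /∅/ ok → well-formed
[wig.ne] — violates constraint (b): word begins with /w/ → ill-formed
[vaf.tav] — violates constraint (a): syllable 1 coda contains /f/, which is not a licensed coda consonant → ill-formed
[buk] — violates constraint (a): syllable 1 coda contains /k/, which is not a licensed coda consonant → ill-formed
[tnat] — violates constraint (d): syllable 1 onset /tn/ has 2 consonants (> 1) → ill-formed
[rej.ig] — violates constraint (a): syllable 1 coda contains /j/, which is not a licensed coda consonant → ill-formed
Well-formed: [me], [kit.mo], [pi] → 3.

3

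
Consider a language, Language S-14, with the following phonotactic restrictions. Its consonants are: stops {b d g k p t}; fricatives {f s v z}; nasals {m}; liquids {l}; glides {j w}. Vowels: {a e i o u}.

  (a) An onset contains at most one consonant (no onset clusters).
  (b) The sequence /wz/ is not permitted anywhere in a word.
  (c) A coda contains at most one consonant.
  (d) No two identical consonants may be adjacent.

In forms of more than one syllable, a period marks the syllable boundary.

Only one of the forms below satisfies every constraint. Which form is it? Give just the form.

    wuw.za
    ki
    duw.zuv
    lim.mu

wuw.za — violates constraint (b): contains banned sequence /wz/ → not permitted
ki — σ1 onset /k/, coda /∅/ ok → permitted
duw.zuv — violates constraint (b): contains banned sequence /wz/ → not permitted
lim.mu — violates constraint (d): adjacent identical consonants /mm/ → not permitted

ki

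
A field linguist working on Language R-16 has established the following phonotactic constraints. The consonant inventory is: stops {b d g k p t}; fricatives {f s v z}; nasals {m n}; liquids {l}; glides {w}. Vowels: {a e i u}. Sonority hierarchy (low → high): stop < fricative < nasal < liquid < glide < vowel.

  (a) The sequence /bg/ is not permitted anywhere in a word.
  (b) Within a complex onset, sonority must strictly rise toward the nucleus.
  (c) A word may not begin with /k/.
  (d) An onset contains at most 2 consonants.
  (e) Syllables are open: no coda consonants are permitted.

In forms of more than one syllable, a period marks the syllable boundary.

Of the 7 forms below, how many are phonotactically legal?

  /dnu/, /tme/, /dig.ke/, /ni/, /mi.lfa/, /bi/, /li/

5

/dnu/ — σ1 onset /dn/ (1→3 rises), coda /∅/ ok → phonotactically legal
/tme/ — σ1 onset /tm/ (1→3 rises), coda /∅/ ok → phonotactically legal
/dig.ke/ — violates constraint (e): syllable 1 coda /g/ has 1 consonant (> 0) → phonotactically illegal
/ni/ — σ1 onset /n/, coda /∅/ ok → phonotactically legal
/mi.lfa/ — violates constraint (b): syllable 2 onset /lf/: /l/ (liquid, 4) → /f/ (fricative, 2) does not rise → phonotactically illegal
/bi/ — σ1 onset /b/, coda /∅/ ok → phonotactically legal
/li/ — σ1 onset /l/, coda /∅/ ok → phonotactically legal
Phonotactically legal: /dnu/, /tme/, /ni/, /bi/, /li/ → 5.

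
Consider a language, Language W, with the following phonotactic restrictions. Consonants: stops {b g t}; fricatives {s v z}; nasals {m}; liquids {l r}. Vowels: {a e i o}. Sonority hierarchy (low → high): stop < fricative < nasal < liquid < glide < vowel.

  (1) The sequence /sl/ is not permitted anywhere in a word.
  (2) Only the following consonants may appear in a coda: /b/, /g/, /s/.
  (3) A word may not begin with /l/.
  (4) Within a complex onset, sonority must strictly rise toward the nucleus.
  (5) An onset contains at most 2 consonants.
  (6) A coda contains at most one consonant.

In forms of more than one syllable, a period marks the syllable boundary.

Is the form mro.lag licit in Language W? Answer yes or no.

yes

mro.lag — σ1 onset /mr/ (3→4 rises), coda /∅/ ok; σ2 onset /l/, coda /g/ ok → licit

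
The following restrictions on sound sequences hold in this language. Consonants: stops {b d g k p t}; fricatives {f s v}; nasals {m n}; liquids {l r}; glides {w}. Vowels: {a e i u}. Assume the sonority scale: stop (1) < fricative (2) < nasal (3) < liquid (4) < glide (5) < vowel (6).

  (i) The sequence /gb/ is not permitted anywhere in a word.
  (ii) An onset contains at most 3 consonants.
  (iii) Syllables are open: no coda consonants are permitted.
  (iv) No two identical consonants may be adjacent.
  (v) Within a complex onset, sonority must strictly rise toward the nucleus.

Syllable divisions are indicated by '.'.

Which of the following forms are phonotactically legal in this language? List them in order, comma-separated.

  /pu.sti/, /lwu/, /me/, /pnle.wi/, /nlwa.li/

/pu.sti/ — violates constraint (v): syllable 2 onset /st/: /s/ (fricative, 2) → /t/ (stop, 1) does not rise → phonotactically illegal
/lwu/ — σ1 onset /lw/ (4→5 rises), coda /∅/ ok → phonotactically legal
/me/ — σ1 onset /m/, coda /∅/ ok → phonotactically legal
/pnle.wi/ — σ1 onset /pnl/ (1→3→4 rises), coda /∅/ ok; σ2 onset /w/, coda /∅/ ok → phonotactically legal
/nlwa.li/ — σ1 onset /nlw/ (3→4→5 rises), coda /∅/ ok; σ2 onset /l/, coda /∅/ ok → phonotactically legal

/lwu/, /me/, /pnle.wi/, /nlwa.li/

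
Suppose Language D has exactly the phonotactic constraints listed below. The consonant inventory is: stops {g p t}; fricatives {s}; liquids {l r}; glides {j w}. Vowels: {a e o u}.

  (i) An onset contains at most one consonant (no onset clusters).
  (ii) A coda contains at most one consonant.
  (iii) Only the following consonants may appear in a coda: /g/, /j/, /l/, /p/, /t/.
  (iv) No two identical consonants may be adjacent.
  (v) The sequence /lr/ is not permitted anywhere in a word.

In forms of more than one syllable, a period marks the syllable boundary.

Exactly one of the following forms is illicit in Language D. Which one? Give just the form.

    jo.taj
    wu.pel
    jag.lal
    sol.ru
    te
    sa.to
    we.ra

jo.taj — σ1 onset /j/, coda /∅/ ok; σ2 onset /t/, coda /j/ ok → licit
wu.pel — σ1 onset /w/, coda /∅/ ok; σ2 onset /p/, coda /l/ ok → licit
jag.lal — σ1 onset /j/, coda /g/ ok; σ2 onset /l/, coda /l/ ok → licit
sol.ru — violates constraint (v): contains banned sequence /lr/ → illicit
te — σ1 onset /t/, coda /∅/ ok → licit
sa.to — σ1 onset /s/, coda /∅/ ok; σ2 onset /t/, coda /∅/ ok → licit
we.ra — σ1 onset /w/, coda /∅/ ok; σ2 onset /r/, coda /∅/ ok → licit

sol.ru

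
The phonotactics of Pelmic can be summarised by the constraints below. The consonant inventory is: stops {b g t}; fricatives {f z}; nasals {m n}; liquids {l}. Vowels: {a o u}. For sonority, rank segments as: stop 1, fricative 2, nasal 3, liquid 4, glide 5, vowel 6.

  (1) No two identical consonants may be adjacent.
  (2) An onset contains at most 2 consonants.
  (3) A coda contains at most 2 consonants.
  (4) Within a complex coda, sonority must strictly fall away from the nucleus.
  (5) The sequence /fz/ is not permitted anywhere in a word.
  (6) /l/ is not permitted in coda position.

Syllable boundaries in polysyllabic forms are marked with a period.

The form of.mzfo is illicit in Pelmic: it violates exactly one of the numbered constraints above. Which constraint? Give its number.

of.mzfo: syllable 2 onset /mzf/ has 3 consonants (> 2).
This is a violation of constraint 2: "An onset contains at most 2 consonants."
The remaining constraints (1, 3, 4, 5, 6) are satisfied.

2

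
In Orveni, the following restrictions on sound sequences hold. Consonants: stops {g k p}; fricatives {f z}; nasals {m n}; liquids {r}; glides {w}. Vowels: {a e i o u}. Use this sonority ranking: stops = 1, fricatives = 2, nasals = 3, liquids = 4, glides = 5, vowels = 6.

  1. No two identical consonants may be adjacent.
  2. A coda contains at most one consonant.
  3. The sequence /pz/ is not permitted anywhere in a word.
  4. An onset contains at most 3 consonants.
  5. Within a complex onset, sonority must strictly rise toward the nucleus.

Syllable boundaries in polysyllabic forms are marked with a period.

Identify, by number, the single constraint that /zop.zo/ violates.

/zop.zo/: contains banned sequence /pz/.
This is a violation of constraint 3: "The sequence /pz/ is not permitted anywhere in a word."
The remaining constraints (1, 2, 4, 5) are satisfied.

3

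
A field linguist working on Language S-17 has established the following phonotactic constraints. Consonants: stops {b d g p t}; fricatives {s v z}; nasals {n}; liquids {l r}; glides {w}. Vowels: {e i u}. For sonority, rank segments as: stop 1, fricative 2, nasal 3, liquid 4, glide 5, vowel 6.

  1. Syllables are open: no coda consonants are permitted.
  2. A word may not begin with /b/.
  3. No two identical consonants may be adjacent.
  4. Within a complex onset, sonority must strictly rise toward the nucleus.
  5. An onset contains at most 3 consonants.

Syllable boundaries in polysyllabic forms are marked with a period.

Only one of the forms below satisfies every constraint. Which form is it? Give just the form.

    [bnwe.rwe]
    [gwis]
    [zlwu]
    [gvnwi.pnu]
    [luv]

[zlwu]

[bnwe.rwe] — violates constraint 2: word begins with /b/ → phonotactically illegal
[gwis] — violates constraint 1: syllable 1 coda /s/ has 1 consonant (> 0) → phonotactically illegal
[zlwu] — σ1 onset /zlw/ (2→4→5 rises), coda /∅/ ok → phonotactically legal
[gvnwi.pnu] — violates constraint 5: syllable 1 onset /gvnw/ has 4 consonants (> 3) → phonotactically illegal
[luv] — violates constraint 1: syllable 1 coda /v/ has 1 consonant (> 0) → phonotactically illegal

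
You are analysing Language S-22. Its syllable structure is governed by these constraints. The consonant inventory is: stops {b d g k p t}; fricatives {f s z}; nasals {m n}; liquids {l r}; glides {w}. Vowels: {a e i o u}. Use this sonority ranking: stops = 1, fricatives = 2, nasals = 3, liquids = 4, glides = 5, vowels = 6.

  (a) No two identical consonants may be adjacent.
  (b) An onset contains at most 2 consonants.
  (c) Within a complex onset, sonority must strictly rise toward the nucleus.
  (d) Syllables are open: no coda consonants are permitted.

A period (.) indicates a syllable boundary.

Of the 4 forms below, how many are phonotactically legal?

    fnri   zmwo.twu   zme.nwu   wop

1

fnri — violates constraint (b): syllable 1 onset /fnr/ has 3 consonants (> 2) → phonotactically illegal
zmwo.twu — violates constraint (b): syllable 1 onset /zmw/ has 3 consonants (> 2) → phonotactically illegal
zme.nwu — σ1 onset /zm/ (2→3 rises), coda /∅/ ok; σ2 onset /nw/ (3→5 rises), coda /∅/ ok → phonotactically legal
wop — violates constraint (d): syllable 1 coda /p/ has 1 consonant (> 0) → phonotactically illegal
Phonotactically legal: zme.nwu → 1.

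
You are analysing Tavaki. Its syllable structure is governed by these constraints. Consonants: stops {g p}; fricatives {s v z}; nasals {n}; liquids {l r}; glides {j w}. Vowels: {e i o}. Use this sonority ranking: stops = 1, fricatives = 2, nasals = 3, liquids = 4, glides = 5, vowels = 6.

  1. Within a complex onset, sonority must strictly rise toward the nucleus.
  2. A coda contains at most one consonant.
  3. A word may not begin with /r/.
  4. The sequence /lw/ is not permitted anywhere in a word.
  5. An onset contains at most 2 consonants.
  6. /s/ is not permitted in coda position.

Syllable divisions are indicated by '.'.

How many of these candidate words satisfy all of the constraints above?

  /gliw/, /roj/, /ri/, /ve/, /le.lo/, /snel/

4

/gliw/ — σ1 onset /gl/ (1→4 rises), coda /w/ ok → licit
/roj/ — violates constraint 3: word begins with /r/ → illicit
/ri/ — violates constraint 3: word begins with /r/ → illicit
/ve/ — σ1 onset /v/, coda /∅/ ok → licit
/le.lo/ — σ1 onset /l/, coda /∅/ ok; σ2 onset /l/, coda /∅/ ok → licit
/snel/ — σ1 onset /sn/ (2→3 rises), coda /l/ ok → licit
Licit: /gliw/, /ve/, /le.lo/, /snel/ → 4.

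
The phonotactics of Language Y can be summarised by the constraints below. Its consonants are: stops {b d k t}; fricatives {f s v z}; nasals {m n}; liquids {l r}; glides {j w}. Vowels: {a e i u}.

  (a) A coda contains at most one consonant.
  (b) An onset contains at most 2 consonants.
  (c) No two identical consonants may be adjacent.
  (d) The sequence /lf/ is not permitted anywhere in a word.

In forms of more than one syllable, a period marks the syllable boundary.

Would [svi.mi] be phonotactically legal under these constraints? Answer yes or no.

[svi.mi] — σ1 onset /sv/ (2C), coda /∅/ ok; σ2 onset /m/, coda /∅/ ok → phonotactically legal

yes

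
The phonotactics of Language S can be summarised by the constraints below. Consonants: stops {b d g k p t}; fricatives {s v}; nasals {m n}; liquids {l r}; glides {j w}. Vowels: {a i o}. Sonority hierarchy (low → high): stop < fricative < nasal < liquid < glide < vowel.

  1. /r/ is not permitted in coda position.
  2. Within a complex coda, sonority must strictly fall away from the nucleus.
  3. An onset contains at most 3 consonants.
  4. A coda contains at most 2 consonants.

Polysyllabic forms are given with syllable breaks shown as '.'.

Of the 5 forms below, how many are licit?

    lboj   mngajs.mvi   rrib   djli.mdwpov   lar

3

lboj — σ1 onset /lb/ (2C), coda /j/ ok → licit
mngajs.mvi — σ1 onset /mng/ (3C), coda /js/ (5→2 falls) ok; σ2 onset /mv/ (2C), coda /∅/ ok → licit
rrib — σ1 onset /rr/ (2C), coda /b/ ok → licit
djli.mdwpov — violates constraint 3: syllable 2 onset /mdwp/ has 4 consonants (> 3) → illicit
lar — violates constraint 1: syllable 1 coda contains /r/ → illicit
Licit: lboj, mngajs.mvi, rrib → 3.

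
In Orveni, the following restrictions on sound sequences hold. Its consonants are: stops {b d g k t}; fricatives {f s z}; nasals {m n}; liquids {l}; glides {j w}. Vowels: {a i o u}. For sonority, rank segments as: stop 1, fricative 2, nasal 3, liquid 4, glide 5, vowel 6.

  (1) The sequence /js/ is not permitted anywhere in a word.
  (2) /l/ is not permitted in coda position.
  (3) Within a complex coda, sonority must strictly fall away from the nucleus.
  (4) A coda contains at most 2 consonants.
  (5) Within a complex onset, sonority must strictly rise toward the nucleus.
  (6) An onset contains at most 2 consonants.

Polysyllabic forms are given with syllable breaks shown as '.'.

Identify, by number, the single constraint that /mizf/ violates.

/mizf/: syllable 1 coda /zf/: /z/ (fricative, 2) → /f/ (fricative, 2) does not fall.
This is a violation of constraint 3: "Within a complex coda, sonority must strictly fall away from the nucleus."
The remaining constraints (1, 2, 4, 5, 6) are satisfied.

3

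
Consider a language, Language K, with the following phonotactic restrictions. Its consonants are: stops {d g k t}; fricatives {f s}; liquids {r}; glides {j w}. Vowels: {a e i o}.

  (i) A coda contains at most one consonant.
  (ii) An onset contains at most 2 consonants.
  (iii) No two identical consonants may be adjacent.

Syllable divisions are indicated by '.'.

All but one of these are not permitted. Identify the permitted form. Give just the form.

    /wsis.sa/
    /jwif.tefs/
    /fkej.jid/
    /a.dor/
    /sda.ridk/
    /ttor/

/a.dor/

/wsis.sa/ — violates constraint (iii): adjacent identical consonants /ss/ → not permitted
/jwif.tefs/ — violates constraint (i): syllable 2 coda /fs/ has 2 consonants (> 1) → not permitted
/fkej.jid/ — violates constraint (iii): adjacent identical consonants /jj/ → not permitted
/a.dor/ — σ1 onset /∅/, coda /∅/ ok; σ2 onset /d/, coda /r/ ok → permitted
/sda.ridk/ — violates constraint (i): syllable 2 coda /dk/ has 2 consonants (> 1) → not permitted
/ttor/ — violates constraint (iii): adjacent identical consonants /tt/ → not permitted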